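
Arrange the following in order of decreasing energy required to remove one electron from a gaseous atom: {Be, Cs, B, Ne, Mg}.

Be is in period 2, group 2; B is in period 2, group 13; Ne is in period 2, group 18; Mg is in period 3, group 2; Cs is in period 6, group 1.
First ionization energy rises across a period (greater Z_eff holds electrons more tightly) and falls down a group (valence electrons are farther from the nucleus).
Here both period and group differ, so the two effects have to be weighed against each other.
Mg > Cs: both effects reinforce here, so Mg is clearly the higher of the two.
B > Mg: relative to Mg, both the across-period and down-group shifts push B's first ionization energy up.
Be > B: this pair runs against the simple trend — see the exception note.
Ne > Be: Ne lies to the right of Be in period 2, so the across-period effect alone puts Ne higher.
Note the exception: Be has a higher first ionization energy than B, contrary to the simple trend — removing B's lone 2p electron is easier than breaking Be's filled 2s².
For reference (kJ/mol): Be 900, B 801, Ne 2081, Mg 738, Cs 376.
So from highest to lowest: Ne > Be > B > Mg > Cs.

Ne > Be > B > Mg > Cs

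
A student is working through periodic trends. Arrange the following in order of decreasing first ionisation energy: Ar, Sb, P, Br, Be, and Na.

Ar, Br, P, Be, Sb, Na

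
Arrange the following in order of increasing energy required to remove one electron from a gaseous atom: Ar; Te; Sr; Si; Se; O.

Sr, Si, Te, Se, O, Ar

O is in period 2, group 16; Si is in period 3, group 14; Ar is in period 3, group 18; Se is in period 4, group 16; Sr is in period 5, group 2; Te is in period 5, group 16.
First ionization energy rises across a period (greater Z_eff holds electrons more tightly) and falls down a group (valence electrons are farther from the nucleus).
Here both period and group differ, so the two effects have to be weighed against each other.
Si > Sr: relative to Sr, both the across-period and down-group shifts push Si's first ionization energy up.
Te > Si: period and group pull opposite ways; the across-period shift dominates (869 vs 786 kJ/mol).
Se > Te: they share group 16; the group trend gives Se the larger value.
O > Se: they share group 16; the group trend gives O the larger value.
Ar > O: the two effects oppose for this pair; the across-period effect wins (1521 vs 1314 kJ/mol).
Tabulated first ionization energy (kJ/mol): O 1314, Si 786, Ar 1521, Se 941, Sr 550, Te 869.
So from lowest to highest: Sr < Si < Te < Se < O < Ar.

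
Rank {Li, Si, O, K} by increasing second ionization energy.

Si < K < O < Li

Consider each +1 ion: Li⁺ is the bare [He] core; Si⁺ still has 3 valence electrons; O⁺ still has 5 valence electrons; K⁺ is the bare [Ar] core.
Usually core removal costs more than valence removal, but here the competition is close: a tightly held n=2 valence electron can cost more to remove than an n=3 core electron, so the actual values have to decide it.
Valence configurations: Si⁺ [Ne]3s²3p¹, O⁺ [He]2s²2p³.
Tabulated IE_2 (kJ/mol): Li 7298, Si 1577, O 3388, K 3052.
So the second ionization energies run Si < K < O < Li.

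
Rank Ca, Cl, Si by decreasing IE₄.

Ca, Cl, Si

IE_4 is the cost of taking one more electron from the +3 cation: Ca³⁺ is already 1 electron into the core; Cl³⁺ still has 4 valence electrons; Si³⁺ still has 1 valence electron.
Core electrons are held far more tightly than valence electrons, so Ca tops the IE_4 order.
Valence configurations: Cl³⁺ [Ne]3s²3p², Si³⁺ [Ne]3s¹.
Approximate IE_4 values (kJ/mol): Ca 6491, Cl 5159, Si 4356.
Overall IE_4 order: Si < Cl < Ca.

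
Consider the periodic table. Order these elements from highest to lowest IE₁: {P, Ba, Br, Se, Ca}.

Br > P > Se > Ca > Ba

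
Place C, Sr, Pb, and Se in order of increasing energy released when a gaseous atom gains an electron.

C is in period 2, group 14; Se is in period 4, group 16; Sr is in period 5, group 2; Pb is in period 6, group 14.
Atoms with high Z_eff and room in the valence shell (especially the halogens) have the most exothermic electron affinities.
Neither a single period nor a single group — weigh both effects.
Pb > Sr: period and group pull opposite ways; the across-period shift dominates (35 vs 5 kJ/mol).
C > Pb: C sits above Pb in group 14, so the down-group effect alone puts C higher.
Se > C: period and group pull opposite ways; the across-period shift dominates (195 vs 122 kJ/mol).
Tabulated electron affinity (kJ/mol): C 122, Se 195, Sr 5, Pb 35.
So from lowest to highest: Sr < Pb < C < Se.

Sr < Pb < C < Se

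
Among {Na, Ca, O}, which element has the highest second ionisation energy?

Na

IE_2 is the cost of taking one more electron from the +1 cation: Na⁺ is the bare [Ne] core; Ca⁺ still has 1 valence electron; O⁺ still has 5 valence electrons.
Core electrons are held far more tightly than valence electrons, so Na tops the IE_2 order.
Valence configurations: Ca⁺ [Ar]4s¹, O⁺ [He]2s²2p³.
The numbers (kJ/mol): Na 4562, Ca 1145, O 3388.
So the second ionization energies run Ca < O < Na.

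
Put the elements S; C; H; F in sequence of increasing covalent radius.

H < F < C < S

H is in period 1, group 1; C is in period 2, group 14; F is in period 2, group 17; S is in period 3, group 16.
Across a period the added protons contract the valence shell; down a group each new principal shell makes the atom larger.
Here both period and group differ, so the two effects have to be weighed against each other.
F > H: the two effects oppose for this pair; the down-group effect wins (64 vs 32 pm).
C > F: both are in period 2; the period trend gives C the larger value.
S > C: period and group pull opposite ways; the down-group shift dominates (103 vs 75 pm).
For reference (pm): H 32, C 75, F 64, S 103.
So from smallest to largest: H < F < C < S.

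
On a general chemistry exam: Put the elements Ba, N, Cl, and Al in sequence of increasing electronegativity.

N is in period 2, group 15; Al is in period 3, group 13; Cl is in period 3, group 17; Ba is in period 6, group 2.
Smaller atoms with higher effective nuclear charge are more electronegative.
These span different periods and groups, so the two trends combine.
Al > Ba: both effects reinforce here, so Al is clearly the higher of the two.
N > Al: both effects reinforce here, so N is clearly the higher of the two.
Cl > N: the two effects oppose for this pair; the across-period effect wins (3.16 vs 3.04).
Tabulated electronegativity (Pauling): N 3.04, Al 1.61, Cl 3.16, Ba 0.89.
So from lowest to highest: Ba < Al < N < Cl.

Ba < Al < N < Cl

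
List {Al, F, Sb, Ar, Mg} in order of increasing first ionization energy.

Al, Mg, Sb, Ar, F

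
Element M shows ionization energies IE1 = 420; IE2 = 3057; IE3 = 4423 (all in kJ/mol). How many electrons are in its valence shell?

Look for the largest jump between consecutive ionization energies: IE2/IE1 ≈ 7.3, far larger than any earlier ratio.
That jump marks the point where a core electron is being removed. So the atom has 1 valence electron.

1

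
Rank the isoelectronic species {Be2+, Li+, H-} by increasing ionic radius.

All of these have 2 electrons, so size is governed by nuclear charge alone: the more protons, the stronger the pull on the same electron cloud, and the smaller the ion.
Nuclear charges: Be2+ (Z=4), Li+ (Z=3), H- (Z=1).
Smallest to largest: Be2+ < Li+ < H-.

Be2+ < Li+ < H-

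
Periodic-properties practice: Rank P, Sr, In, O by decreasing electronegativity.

O is in period 2, group 16; P is in period 3, group 15; Sr is in period 5, group 2; In is in period 5, group 13.
Atoms toward the upper right of the periodic table pull bonding electrons most strongly.
Neither a single period nor a single group — weigh both effects.
In > Sr: In lies to the right of Sr in period 5, so the across-period effect alone puts In higher.
P > In: both effects reinforce here, so P is clearly the higher of the two.
O > P: both effects reinforce here, so O is clearly the higher of the two.
Approximate values (Pauling): O 3.44, P 2.19, Sr 0.95, In 1.78.
So from highest to lowest: O > P > In > Sr.

O, P, In, Sr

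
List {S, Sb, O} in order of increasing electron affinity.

O is in period 2, group 16; S is in period 3, group 16; Sb is in period 5, group 15.
EA tends to increase across a period and decrease down a group, though the pattern is less regular than for IE or radius.
Neither a single period nor a single group — weigh both effects.
O > Sb: relative to Sb, both the across-period and down-group shifts push O's electron affinity up.
S > O: this pair runs against the simple trend — see the exception note.
Note the exception: S has a higher electron affinity than O, contrary to the simple trend — the compact 2p subshell of O repels the added electron more than S's larger 3p does.
For reference (kJ/mol): O 141, S 200, Sb 103.
So from lowest to highest: Sb < O < S.

Sb, O, S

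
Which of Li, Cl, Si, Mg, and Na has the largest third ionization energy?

Li

IE_3 is the cost of taking one more electron from the +2 cation: Li²⁺ is already 1 electron into the core; Cl²⁺ still has 5 valence electrons; Si²⁺ still has 2 valence electrons; Mg²⁺ is the bare [Ne] core; Na²⁺ is already 1 electron into the core.
Core electrons are held far more tightly than valence electrons, so Na, Mg and Li top the IE_3 order.
Valence configurations: Cl²⁺ [Ne]3s²3p³, Si²⁺ [Ne]3s².
Tabulated IE_3 (kJ/mol): Li 11815, Cl 3822, Si 3232, Mg 7733, Na 6910.
So the third ionization energies run Si < Cl < Na < Mg < Li.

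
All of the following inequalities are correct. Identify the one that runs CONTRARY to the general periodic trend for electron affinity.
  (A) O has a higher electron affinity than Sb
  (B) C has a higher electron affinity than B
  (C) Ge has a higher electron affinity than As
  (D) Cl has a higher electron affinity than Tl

(C)

The general trend: electron affinity increases across a period and decreases down a group.
(A) O (period 2, group 16) vs Sb (period 5, group 15): the stated order agrees with the simple trend.
(B) C (period 2, group 14) vs B (period 2, group 13): the stated order agrees with the simple trend.
(C) Ge (period 4, group 14) vs As (period 4, group 15): the stated order contradicts the simple trend.
(D) Cl (period 3, group 17) vs Tl (period 6, group 13): the stated order agrees with the simple trend.
The exception is (C): adding an electron to As's half-filled 4p³ is unfavourable, so Ge (4p²) has the more exothermic EA.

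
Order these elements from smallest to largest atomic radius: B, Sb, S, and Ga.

B < S < Ga < Sb

B is in period 2, group 13; S is in period 3, group 16; Ga is in period 4, group 13; Sb is in period 5, group 15.
Across a period the added protons contract the valence shell; down a group each new principal shell makes the atom larger.
These span different periods and groups, so the two trends combine.
S > B: the two effects oppose for this pair; the down-group effect wins (103 vs 85 pm).
Ga > S: both effects reinforce here, so Ga is clearly the larger of the two.
Sb > Ga: period and group pull opposite ways; the down-group shift dominates (140 vs 124 pm).
Approximate values (pm): B 85, S 103, Ga 124, Sb 140.
So from smallest to largest: B < S < Ga < Sb.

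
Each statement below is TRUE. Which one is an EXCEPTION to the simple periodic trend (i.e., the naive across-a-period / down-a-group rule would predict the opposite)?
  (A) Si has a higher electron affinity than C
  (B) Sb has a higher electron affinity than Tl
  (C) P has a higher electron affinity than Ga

(A)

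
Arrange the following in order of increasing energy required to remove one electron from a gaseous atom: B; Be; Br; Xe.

B, Be, Br, Xe

IE₁ increases left→right with effective nuclear charge and decreases top→bottom as the valence shell moves farther out.
Neither a single period nor a single group — weigh both effects.
Be > B: this pair runs against the simple trend — see the exception note.
Br > Be: period and group pull opposite ways; the across-period shift dominates (1140 vs 900 kJ/mol).
Xe > Br: period and group pull opposite ways; the across-period shift dominates (1170 vs 1140 kJ/mol).
Note the exception: Be has a higher first ionization energy than B, contrary to the simple trend — removing B's lone 2p electron is easier than breaking Be's filled 2s².
Tabulated first ionization energy (kJ/mol): Be 900, B 801, Br 1140, Xe 1170.
So from lowest to highest: B < Be < Br < Xe.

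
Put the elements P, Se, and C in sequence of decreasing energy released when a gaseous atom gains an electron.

C is in period 2, group 14; P is in period 3, group 15; Se is in period 4, group 16.
Atoms with high Z_eff and room in the valence shell (especially the halogens) have the most exothermic electron affinities.
These sit on a diagonal, where the across-period and down-group effects partly cancel.
C > P: the two effects oppose for this pair; the down-group effect wins (122 vs 72 kJ/mol).
Se > C: the two effects oppose for this pair; the across-period effect wins (195 vs 122 kJ/mol).
Tabulated electron affinity (kJ/mol): C 122, P 72, Se 195.
So from highest to lowest: Se > C > P.

Se, C, P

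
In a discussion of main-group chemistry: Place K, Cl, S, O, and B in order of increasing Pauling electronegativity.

B is in period 2, group 13; O is in period 2, group 16; S is in period 3, group 16; Cl is in period 3, group 17; K is in period 4, group 1.
EN rises left→right (higher Z_eff, smaller atoms) and falls top→bottom (larger, more shielded atoms).
Here both period and group differ, so the two effects have to be weighed against each other.
B > K: relative to K, both the across-period and down-group shifts push B's electronegativity up.
S > B: period and group pull opposite ways; the across-period shift dominates (2.58 vs 2.04).
Cl > S: Cl lies to the right of S in period 3, so the across-period effect alone puts Cl higher.
O > Cl: the two effects oppose for this pair; the down-group effect wins (3.44 vs 3.16).
Tabulated electronegativity (Pauling): B 2.04, O 3.44, S 2.58, Cl 3.16, K 0.82.
So from lowest to highest: K < B < S < Cl < O.

K < B < S < Cl < O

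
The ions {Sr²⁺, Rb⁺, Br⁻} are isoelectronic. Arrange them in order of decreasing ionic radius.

Br⁻ > Rb⁺ > Sr²⁺

All of these have 36 electrons, so size is governed by nuclear charge alone: the more protons, the stronger the pull on the same electron cloud, and the smaller the ion.
Nuclear charges: Sr²⁺ (Z=38), Rb⁺ (Z=37), Br⁻ (Z=35).
Largest to smallest: Br⁻ > Rb⁺ > Sr²⁺.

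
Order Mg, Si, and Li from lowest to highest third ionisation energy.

IE_3 is the cost of taking one more electron from the +2 cation: Mg²⁺ is the bare [Ne] core; Si²⁺ still has 2 valence electrons; Li²⁺ is already 1 electron into the core.
Pulling an electron out of a noble-gas core costs far more than removing a remaining valence electron, so Mg and Li sit at the high end of IE_3.
Tabulated IE_3 (kJ/mol): Mg 7733, Si 3232, Li 11815.
Putting it together, IE_3: Si < Mg < Li.

Si, Mg, Li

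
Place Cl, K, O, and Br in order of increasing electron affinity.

O is in period 2, group 16; Cl is in period 3, group 17; K is in period 4, group 1; Br is in period 4, group 17.
Atoms with high Z_eff and room in the valence shell (especially the halogens) have the most exothermic electron affinities.
Neither a single period nor a single group — weigh both effects.
O > K: both effects reinforce here, so O is clearly the higher of the two.
Br > O: period and group pull opposite ways; the across-period shift dominates (325 vs 141 kJ/mol).
Cl > Br: they share group 17; the group trend gives Cl the larger value.
For reference (kJ/mol): O 141, Cl 349, K 48, Br 325.
So from lowest to highest: K < O < Br < Cl.

K, O, Br, Cl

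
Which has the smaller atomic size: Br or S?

S

S is in period 3, group 16; Br is in period 4, group 17.
Across a period the added protons contract the valence shell; down a group each new principal shell makes the atom larger.
A diagonal step moves right (one effect) and down (the opposite effect) at once.
Br > S: the two effects oppose for this pair; the down-group effect wins (114 vs 103 pm).
Tabulated atomic radius (pm): S 103, Br 114.
So S has the smaller atomic size (S < Br).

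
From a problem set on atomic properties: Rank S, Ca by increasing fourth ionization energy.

S, Ca

The fourth ionization energy removes an electron from the +3 ion. For each element: S³⁺ still has 3 valence electrons; Ca³⁺ is already 1 electron into the core.
Core electrons are held far more tightly than valence electrons, so Ca tops the IE_4 order.
Approximate IE_4 values (kJ/mol): S 4556, Ca 6491.
Hence IE_4: S < Ca.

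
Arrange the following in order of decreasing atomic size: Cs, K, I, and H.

Cs > K > I > H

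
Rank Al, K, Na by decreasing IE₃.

Consider each +2 ion: Al²⁺ still has 1 valence electron; K²⁺ is already 1 electron into the core; Na²⁺ is already 1 electron into the core.
Core electrons are held far more tightly than valence electrons, so K and Na top the IE_3 order.
Tabulated IE_3 (kJ/mol): Al 2745, K 4420, Na 6910.
Overall IE_3 order: Al < K < Na.

Na > K > Al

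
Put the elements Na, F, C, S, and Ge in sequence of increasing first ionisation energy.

Na < Ge < S < C < F

C is in period 2, group 14; F is in period 2, group 17; Na is in period 3, group 1; S is in period 3, group 16; Ge is in period 4, group 14.
First ionization energy rises across a period (greater Z_eff holds electrons more tightly) and falls down a group (valence electrons are farther from the nucleus).
Neither a single period nor a single group — weigh both effects.
Ge > Na: period and group pull opposite ways; the across-period shift dominates (762 vs 496 kJ/mol).
S > Ge: relative to Ge, both the across-period and down-group shifts push S's first ionization energy up.
C > S: the two effects oppose for this pair; the down-group effect wins (1086 vs 1000 kJ/mol).
F > C: F lies to the right of C in period 2, so the across-period effect alone puts F higher.
For reference (kJ/mol): C 1086, F 1681, Na 496, S 1000, Ge 762.
So from lowest to highest: Na < Ge < S < C < F.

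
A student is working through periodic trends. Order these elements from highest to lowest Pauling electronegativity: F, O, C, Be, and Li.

F > O > C > Be > Li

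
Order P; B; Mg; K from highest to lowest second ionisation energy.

K > B > P > Mg

After 1 electron has been removed, what remains? P⁺ still has 4 valence electrons; B⁺ still has 2 valence electrons; Mg⁺ still has 1 valence electron; K⁺ is the bare [Ar] core.
Core electrons are held far more tightly than valence electrons, so K tops the IE_2 order.
Valence configurations: P⁺ [Ne]3s²3p², B⁺ [He]2s², Mg⁺ [Ne]3s¹.
The numbers (kJ/mol): P 1907, B 2427, Mg 1451, K 3052.
So the second ionization energies run Mg < P < B < K.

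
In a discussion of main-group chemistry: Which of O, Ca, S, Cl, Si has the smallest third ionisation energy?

Si

The third ionization energy removes an electron from the +2 ion. For each element: O²⁺ still has 4 valence electrons; Ca²⁺ is the bare [Ar] core; S²⁺ still has 4 valence electrons; Cl²⁺ still has 5 valence electrons; Si²⁺ still has 2 valence electrons.
Usually core removal costs more than valence removal, but here the competition is close: a tightly held n=2 valence electron can cost more to remove than an n=3 core electron, so the actual values have to decide it.
Valence configurations: O²⁺ [He]2s²2p², S²⁺ [Ne]3s²3p², Cl²⁺ [Ne]3s²3p³, Si²⁺ [Ne]3s².
Tabulated IE_3 (kJ/mol): O 5300, Ca 4912, S 3357, Cl 3822, Si 3232.
So the third ionization energies run Si < S < Cl < Ca < O.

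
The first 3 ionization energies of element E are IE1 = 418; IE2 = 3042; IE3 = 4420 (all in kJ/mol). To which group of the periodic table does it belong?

Look for the largest jump between consecutive ionization energies: IE2/IE1 ≈ 7.3, far larger than any earlier ratio.
That jump marks the point where a core electron is being removed. So the atom has 1 valence electron.
A main-group element with 1 valence electron is in group 1.

Group 1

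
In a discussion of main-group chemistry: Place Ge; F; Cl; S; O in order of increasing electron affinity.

O is in period 2, group 16; F is in period 2, group 17; S is in period 3, group 16; Cl is in period 3, group 17; Ge is in period 4, group 14.
Adding an electron releases more energy for atoms nearer the top right (short of the noble gases).
Here both period and group differ, so the two effects have to be weighed against each other.
O > Ge: both effects reinforce here, so O is clearly the higher of the two.
S > O: this pair runs against the simple trend — see the exception note.
F > S: both effects reinforce here, so F is clearly the higher of the two.
Cl > F: this pair runs against the simple trend — see the exception note.
Note the exception: S has a higher electron affinity than O, contrary to the simple trend — the compact 2p subshell of O repels the added electron more than S's larger 3p does.
Note the exception: Cl has a higher electron affinity than F, contrary to the simple trend — F's small 2p subshell makes the incoming electron feel strong e⁻–e⁻ repulsion, so Cl actually releases more energy on gaining an electron.
For reference (kJ/mol): O 141, F 328, S 200, Cl 349, Ge 119.
So from lowest to highest: Ge < O < S < F < Cl.

Ge, O, S, F, Cl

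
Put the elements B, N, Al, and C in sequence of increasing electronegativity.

Al, B, C, N

Atoms toward the upper right of the periodic table pull bonding electrons most strongly.
These span different periods and groups, so the two trends combine.
B > Al: B sits above Al in group 13, so the down-group effect alone puts B higher.
C > B: C lies to the right of B in period 2, so the across-period effect alone puts C higher.
N > C: N lies to the right of C in period 2, so the across-period effect alone puts N higher.
For reference (Pauling): B 2.04, C 2.55, N 3.04, Al 1.61.
So from lowest to highest: Al < B < C < N.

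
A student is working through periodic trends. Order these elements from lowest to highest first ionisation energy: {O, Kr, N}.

O < Kr < N

IE₁ increases left→right with effective nuclear charge and decreases top→bottom as the valence shell moves farther out.
Neither a single period nor a single group — weigh both effects.
Kr > O: period and group pull opposite ways; the across-period shift dominates (1351 vs 1314 kJ/mol).
N > Kr: period and group pull opposite ways; the down-group shift dominates (1402 vs 1351 kJ/mol).
Note the exception: N has a higher first ionization energy than O, contrary to the simple trend — pairing an electron in O's 2p⁴ costs repulsion energy, so O ionizes more easily than half-filled N (2p³).
Tabulated first ionization energy (kJ/mol): N 1402, O 1314, Kr 1351.
So from lowest to highest: O < Kr < N.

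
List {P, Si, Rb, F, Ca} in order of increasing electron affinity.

Ca < Rb < P < Si < F

F is in period 2, group 17; Si is in period 3, group 14; P is in period 3, group 15; Ca is in period 4, group 2; Rb is in period 5, group 1.
EA tends to increase across a period and decrease down a group, though the pattern is less regular than for IE or radius.
These span different periods and groups, so the two trends combine.
Rb > Ca: this pair runs against the simple trend — see the exception note.
P > Rb: both effects reinforce here, so P is clearly the higher of the two.
Si > P: this pair runs against the simple trend — see the exception note.
F > Si: both effects reinforce here, so F is clearly the higher of the two.
Note the exception: Rb has a higher electron affinity than Ca, contrary to the simple trend — adding an electron to Ca (ns²) has to open a new, higher-energy np subshell, which is unfavourable.
Note the exception: Si has a higher electron affinity than P, contrary to the simple trend — adding an electron to P's half-filled 3p³ is unfavourable, so Si (3p²) has the more exothermic EA.
For reference (kJ/mol): F 328, Si 134, P 72, Ca 2, Rb 47.
So from lowest to highest: Ca < Rb < P < Si < F.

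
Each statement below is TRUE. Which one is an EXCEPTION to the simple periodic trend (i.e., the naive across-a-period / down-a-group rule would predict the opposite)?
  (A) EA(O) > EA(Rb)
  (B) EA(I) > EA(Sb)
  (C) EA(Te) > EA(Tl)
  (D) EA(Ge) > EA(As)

(D)

The general trend: electron affinity increases across a period and decreases down a group.
(A) O (period 2, group 16) vs Rb (period 5, group 1): the stated order agrees with the simple trend.
(B) I (period 5, group 17) vs Sb (period 5, group 15): the stated order agrees with the simple trend.
(C) Te (period 5, group 16) vs Tl (period 6, group 13): the stated order agrees with the simple trend.
(D) Ge (period 4, group 14) vs As (period 4, group 15): the stated order contradicts the simple trend.
The exception is (D): adding an electron to As's half-filled 4p³ is unfavourable, so Ge (4p²) has the more exothermic EA.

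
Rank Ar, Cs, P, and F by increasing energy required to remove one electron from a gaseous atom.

F is in period 2, group 17; P is in period 3, group 15; Ar is in period 3, group 18; Cs is in period 6, group 1.
First ionization energy rises across a period (greater Z_eff holds electrons more tightly) and falls down a group (valence electrons are farther from the nucleus).
Here both period and group differ, so the two effects have to be weighed against each other.
P > Cs: both effects reinforce here, so P is clearly the higher of the two.
Ar > P: both are in period 3; the period trend gives Ar the larger value.
F > Ar: period and group pull opposite ways; the down-group shift dominates (1681 vs 1521 kJ/mol).
For reference (kJ/mol): F 1681, P 1012, Ar 1521, Cs 376.
So from lowest to highest: Cs < P < Ar < F.

Cs < P < Ar < F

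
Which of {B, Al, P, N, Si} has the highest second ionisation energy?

Consider each +1 ion: B⁺ still has 2 valence electrons; Al⁺ still has 2 valence electrons; P⁺ still has 4 valence electrons; N⁺ still has 4 valence electrons; Si⁺ still has 3 valence electrons.
All are still removing valence electrons, so compare the +1 ions as you would atoms: IE_2 generally rises across a period (higher Z_eff) and falls down a group (larger shell), subject to the usual subshell exceptions.
Valence configurations: B⁺ [He]2s², Al⁺ [Ne]3s², P⁺ [Ne]3s²3p², N⁺ [He]2s²2p², Si⁺ [Ne]3s²3p¹.
Si⁺ loses a lone 3p electron whereas Al⁺ must break into a filled 3s² pair, so IE_2(Al) > IE_2(Si) even though Si has the higher nuclear charge.
The numbers (kJ/mol): B 2427, Al 1817, P 1907, N 2856, Si 1577.
Overall IE_2 order: Si < Al < P < B < N.

N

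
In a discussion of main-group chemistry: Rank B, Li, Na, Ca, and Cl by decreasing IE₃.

Li, Na, Ca, Cl, B

After 2 electrons have been removed, what remains? B²⁺ still has 1 valence electron; Li²⁺ is already 1 electron into the core; Na²⁺ is already 1 electron into the core; Ca²⁺ is the bare [Ar] core; Cl²⁺ still has 5 valence electrons.
Core electrons are held far more tightly than valence electrons, so Ca, Na and Li top the IE_3 order.
Valence configurations: B²⁺ [He]2s¹, Cl²⁺ [Ne]3s²3p³.
The numbers (kJ/mol): B 3660, Li 11815, Na 6910, Ca 4912, Cl 3822.
Overall IE_3 order: B < Cl < Ca < Na < Li.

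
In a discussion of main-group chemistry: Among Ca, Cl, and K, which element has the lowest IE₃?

Cl

IE_3 is the cost of taking one more electron from the +2 cation: Ca²⁺ is the bare [Ar] core; Cl²⁺ still has 5 valence electrons; K²⁺ is already 1 electron into the core.
Pulling an electron out of a noble-gas core costs far more than removing a remaining valence electron, so K and Ca sit at the high end of IE_3.
Tabulated IE_3 (kJ/mol): Ca 4912, Cl 3822, K 4420.
Putting it together, IE_3: Cl < K < Ca.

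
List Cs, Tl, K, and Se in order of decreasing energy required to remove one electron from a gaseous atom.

Se > Tl > K > Cs

K is in period 4, group 1; Se is in period 4, group 16; Cs is in period 6, group 1; Tl is in period 6, group 13.
Removing the outermost electron gets harder across a period and easier down a group.
Here both period and group differ, so the two effects have to be weighed against each other.
K > Cs: they share group 1; the group trend gives K the larger value.
Tl > K: the two effects oppose for this pair; the across-period effect wins (589 vs 419 kJ/mol).
Se > Tl: both effects reinforce here, so Se is clearly the higher of the two.
For reference (kJ/mol): K 419, Se 941, Cs 376, Tl 589.
So from highest to lowest: Se > Tl > K > Cs.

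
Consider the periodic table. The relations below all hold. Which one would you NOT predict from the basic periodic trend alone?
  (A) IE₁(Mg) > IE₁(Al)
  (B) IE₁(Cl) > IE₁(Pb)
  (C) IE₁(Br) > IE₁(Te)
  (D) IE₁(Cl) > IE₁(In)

(A)

The general trend: IE₁ increases across a period and decreases down a group.
(A) Mg (period 3, group 2) vs Al (period 3, group 13): the stated order contradicts the simple trend.
(B) Cl (period 3, group 17) vs Pb (period 6, group 14): the stated order agrees with the simple trend.
(C) Br (period 4, group 17) vs Te (period 5, group 16): the stated order agrees with the simple trend.
(D) Cl (period 3, group 17) vs In (period 5, group 13): the stated order agrees with the simple trend.
The exception is (A): Al's single 3p electron is easier to remove than one from Mg's filled 3s².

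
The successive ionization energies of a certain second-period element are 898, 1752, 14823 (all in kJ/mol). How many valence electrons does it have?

Look for the largest jump between consecutive ionization energies: IE3/IE2 ≈ 8.5, far larger than any earlier ratio.
That jump marks the point where a core electron is being removed. So the atom has 2 valence electrons.

2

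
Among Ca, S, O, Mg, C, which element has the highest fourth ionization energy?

Mg

After 3 electrons have been removed, what remains? Ca³⁺ is already 1 electron into the core; S³⁺ still has 3 valence electrons; O³⁺ still has 3 valence electrons; Mg³⁺ is already 1 electron into the core; C³⁺ still has 1 valence electron.
Usually core removal costs more than valence removal, but here the competition is close: a tightly held n=2 valence electron can cost more to remove than an n=3 core electron, so the actual values have to decide it.
Valence configurations: S³⁺ [Ne]3s²3p¹, O³⁺ [He]2s²2p¹, C³⁺ [He]2s¹.
Tabulated IE_4 (kJ/mol): Ca 6491, S 4556, O 7469, Mg 10543, C 6223.
Overall IE_4 order: S < C < Ca < O < Mg.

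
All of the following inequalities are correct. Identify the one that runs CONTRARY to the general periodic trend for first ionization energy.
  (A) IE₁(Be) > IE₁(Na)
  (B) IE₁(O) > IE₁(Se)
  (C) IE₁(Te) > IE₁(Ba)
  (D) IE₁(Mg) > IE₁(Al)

(D)

The general trend: first ionization energy increases across a period and decreases down a group.
(A) Be (period 2, group 2) vs Na (period 3, group 1): the stated order agrees with the simple trend.
(B) O (period 2, group 16) vs Se (period 4, group 16): the stated order agrees with the simple trend.
(C) Te (period 5, group 16) vs Ba (period 6, group 2): the stated order agrees with the simple trend.
(D) Mg (period 3, group 2) vs Al (period 3, group 13): the stated order contradicts the simple trend.
The exception is (D): Al's single 3p electron is easier to remove than one from Mg's filled 3s².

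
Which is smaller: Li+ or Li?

Forming Li+ removes 1 electron from Li. Fewer electrons for the same nuclear charge means less shielding and a higher Z_eff on the remaining electrons, and for main-group metals the entire outer shell is lost.
A cation is smaller than its parent atom: Li+ < Li.

Li+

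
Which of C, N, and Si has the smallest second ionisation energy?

Consider each +1 ion: C⁺ still has 3 valence electrons; N⁺ still has 4 valence electrons; Si⁺ still has 3 valence electrons.
All are still removing valence electrons, so compare the +1 ions as you would atoms: IE_2 generally rises across a period (higher Z_eff) and falls down a group (larger shell), subject to the usual subshell exceptions.
Valence configurations: C⁺ [He]2s²2p¹, N⁺ [He]2s²2p², Si⁺ [Ne]3s²3p¹.
The numbers (kJ/mol): C 2353, N 2856, Si 1577.
Hence IE_2: Si < C < N.

Si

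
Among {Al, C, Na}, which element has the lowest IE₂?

Consider each +1 ion: Al⁺ still has 2 valence electrons; C⁺ still has 3 valence electrons; Na⁺ is the bare [Ne] core.
Core electrons are held far more tightly than valence electrons, so Na tops the IE_2 order.
Valence configurations: Al⁺ [Ne]3s², C⁺ [He]2s²2p¹.
Approximate IE_2 values (kJ/mol): Al 1817, C 2353, Na 4562.
Putting it together, IE_2: Al < C < Na.

Al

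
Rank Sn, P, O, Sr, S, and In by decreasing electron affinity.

O is in period 2, group 16; P is in period 3, group 15; S is in period 3, group 16; Sr is in period 5, group 2; In is in period 5, group 13; Sn is in period 5, group 14.
EA tends to increase across a period and decrease down a group, though the pattern is less regular than for IE or radius.
Neither a single period nor a single group — weigh both effects.
In > Sr: both are in period 5; the period trend gives In the larger value.
P > In: relative to In, both the across-period and down-group shifts push P's electron affinity up.
Sn > P: this pair runs against the simple trend — see the exception note.
O > Sn: relative to Sn, both the across-period and down-group shifts push O's electron affinity up.
S > O: this pair runs against the simple trend — see the exception note.
Note the exception: Sn has a higher electron affinity than P, contrary to the simple trend — adding an electron to P's half-filled np³ subshell costs electron-pairing energy.
Note the exception: S has a higher electron affinity than O, contrary to the simple trend — the compact 2p subshell of O repels the added electron more than S's larger 3p does.
Tabulated electron affinity (kJ/mol): O 141, P 72, S 200, Sr 5, In 29, Sn 107.
So from highest to lowest: S > O > Sn > P > In > Sr.

S, O, Sn, P, In, Sr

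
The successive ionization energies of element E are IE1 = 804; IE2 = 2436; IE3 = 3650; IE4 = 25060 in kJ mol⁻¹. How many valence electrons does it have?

Look for the largest jump between consecutive ionization energies: IE4/IE3 ≈ 6.9, far larger than any earlier ratio.
That jump marks the point where a core electron is being removed. So the atom has 3 valence electrons.

3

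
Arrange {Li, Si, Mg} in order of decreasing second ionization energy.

Li, Si, Mg

IE_2 is the cost of taking one more electron from the +1 cation: Li⁺ is the bare [He] core; Si⁺ still has 3 valence electrons; Mg⁺ still has 1 valence electron.
Core electrons are held far more tightly than valence electrons, so Li tops the IE_2 order.
Valence configurations: Si⁺ [Ne]3s²3p¹, Mg⁺ [Ne]3s¹.
The numbers (kJ/mol): Li 7298, Si 1577, Mg 1451.
Overall IE_2 order: Mg < Si < Li.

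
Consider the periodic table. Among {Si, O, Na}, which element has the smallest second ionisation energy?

Si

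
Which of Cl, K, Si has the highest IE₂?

K

After 1 electron has been removed, what remains? Cl⁺ still has 6 valence electrons; K⁺ is the bare [Ar] core; Si⁺ still has 3 valence electrons.
Breaking into a closed-shell core is much more expensive than removing a leftover valence electron — K has the largest IE_2 here.
Valence configurations: Cl⁺ [Ne]3s²3p⁴, Si⁺ [Ne]3s²3p¹.
The numbers (kJ/mol): Cl 2298, K 3052, Si 1577.
Putting it together, IE_2: Si < Cl < K.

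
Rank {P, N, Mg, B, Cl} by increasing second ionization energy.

IE_2 is the cost of taking one more electron from the +1 cation: P⁺ still has 4 valence electrons; N⁺ still has 4 valence electrons; Mg⁺ still has 1 valence electron; B⁺ still has 2 valence electrons; Cl⁺ still has 6 valence electrons.
All are still removing valence electrons, so compare the +1 ions as you would atoms: IE_2 generally rises across a period (higher Z_eff) and falls down a group (larger shell), subject to the usual subshell exceptions.
Valence configurations: P⁺ [Ne]3s²3p², N⁺ [He]2s²2p², Mg⁺ [Ne]3s¹, B⁺ [He]2s², Cl⁺ [Ne]3s²3p⁴.
Tabulated IE_2 (kJ/mol): P 1907, N 2856, Mg 1451, B 2427, Cl 2298.
Hence IE_2: Mg < P < Cl < B < N.

Mg < P < Cl < B < N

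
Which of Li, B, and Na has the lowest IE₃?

The third ionization energy removes an electron from the +2 ion. For each element: Li²⁺ is already 1 electron into the core; B²⁺ still has 1 valence electron; Na²⁺ is already 1 electron into the core.
Core electrons are held far more tightly than valence electrons, so Na and Li top the IE_3 order.
The numbers (kJ/mol): Li 11815, B 3660, Na 6910.
So the third ionization energies run B < Na < Li.

B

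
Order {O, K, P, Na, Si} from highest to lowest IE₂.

IE_2 is the cost of taking one more electron from the +1 cation: O⁺ still has 5 valence electrons; K⁺ is the bare [Ar] core; P⁺ still has 4 valence electrons; Na⁺ is the bare [Ne] core; Si⁺ still has 3 valence electrons.
Usually core removal costs more than valence removal, but here the competition is close: a tightly held n=2 valence electron can cost more to remove than an n=3 core electron, so the actual values have to decide it.
Valence configurations: O⁺ [He]2s²2p³, P⁺ [Ne]3s²3p², Si⁺ [Ne]3s²3p¹.
Approximate IE_2 values (kJ/mol): O 3388, K 3052, P 1907, Na 4562, Si 1577.
Putting it together, IE_2: Si < P < K < O < Na.

Na, O, K, P, Si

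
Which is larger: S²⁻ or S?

S²⁻

Forming S²⁻ adds 2 electrons to S. More electron–electron repulsion in the same shell, with unchanged nuclear charge, lets the cloud expand.
An anion is larger than its parent atom: S²⁻ > S.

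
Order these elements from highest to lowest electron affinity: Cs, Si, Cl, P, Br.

Cl > Br > Si > P > Cs

Electron affinity generally becomes more exothermic across a period toward the halogens and less exothermic down a group.
Neither a single period nor a single group — weigh both effects.
P > Cs: both effects reinforce here, so P is clearly the higher of the two.
Si > P: this pair runs against the simple trend — see the exception note.
Br > Si: the two effects oppose for this pair; the across-period effect wins (325 vs 134 kJ/mol).
Cl > Br: they share group 17; the group trend gives Cl the larger value.
Note the exception: Si has a higher electron affinity than P, contrary to the simple trend — adding an electron to P's half-filled 3p³ is unfavourable, so Si (3p²) has the more exothermic EA.
For reference (kJ/mol): Si 134, P 72, Cl 349, Br 325, Cs 46.
So from highest to lowest: Cl > Br > Si > P > Cs.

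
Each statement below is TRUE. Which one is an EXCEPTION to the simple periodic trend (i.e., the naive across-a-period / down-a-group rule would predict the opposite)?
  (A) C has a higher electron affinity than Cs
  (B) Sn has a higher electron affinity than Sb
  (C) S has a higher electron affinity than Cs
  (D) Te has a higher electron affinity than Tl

The general trend: electron affinity increases across a period and decreases down a group.
(A) C (period 2, group 14) vs Cs (period 6, group 1): the stated order agrees with the simple trend.
(B) Sn (period 5, group 14) vs Sb (period 5, group 15): the stated order contradicts the simple trend.
(C) S (period 3, group 16) vs Cs (period 6, group 1): the stated order agrees with the simple trend.
(D) Te (period 5, group 16) vs Tl (period 6, group 13): the stated order agrees with the simple trend.
The exception is (B): adding an electron to Sb's half-filled 5p³ is unfavourable, so Sn has the more exothermic EA.

(B)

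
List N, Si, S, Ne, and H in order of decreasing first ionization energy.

H is in period 1, group 1; N is in period 2, group 15; Ne is in period 2, group 18; Si is in period 3, group 14; S is in period 3, group 16.
IE₁ increases left→right with effective nuclear charge and decreases top→bottom as the valence shell moves farther out.
Neither a single period nor a single group — weigh both effects.
S > Si: S lies to the right of Si in period 3, so the across-period effect alone puts S higher.
H > S: the two effects oppose for this pair; the down-group effect wins (1312 vs 1000 kJ/mol).
N > H: the two effects oppose for this pair; the across-period effect wins (1402 vs 1312 kJ/mol).
Ne > N: Ne lies to the right of N in period 2, so the across-period effect alone puts Ne higher.
For reference (kJ/mol): H 1312, N 1402, Ne 2081, Si 786, S 1000.
So from highest to lowest: Ne > N > H > S > Si.

Ne > N > H > S > Si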